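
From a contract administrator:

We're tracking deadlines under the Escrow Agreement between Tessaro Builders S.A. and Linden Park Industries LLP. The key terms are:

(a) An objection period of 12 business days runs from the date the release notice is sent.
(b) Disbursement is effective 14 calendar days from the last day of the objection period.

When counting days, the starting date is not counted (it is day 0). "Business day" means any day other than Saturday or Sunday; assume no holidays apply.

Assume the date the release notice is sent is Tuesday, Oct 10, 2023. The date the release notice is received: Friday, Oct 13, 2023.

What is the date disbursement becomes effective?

From Tuesday, Oct 10, 2023, 12 business days (Oct 11, Oct 12, Oct 13, Oct 16, …, Oct 24, Oct 25, Oct 26, skipping weekends) brings us to Thursday, Oct 26, 2023, which is the last day of the objection period.
Adding 14 calendar days to Oct 26, 2023 gives Nov 9, 2023, which is the date disbursement becomes effective.

Nov 9, 2023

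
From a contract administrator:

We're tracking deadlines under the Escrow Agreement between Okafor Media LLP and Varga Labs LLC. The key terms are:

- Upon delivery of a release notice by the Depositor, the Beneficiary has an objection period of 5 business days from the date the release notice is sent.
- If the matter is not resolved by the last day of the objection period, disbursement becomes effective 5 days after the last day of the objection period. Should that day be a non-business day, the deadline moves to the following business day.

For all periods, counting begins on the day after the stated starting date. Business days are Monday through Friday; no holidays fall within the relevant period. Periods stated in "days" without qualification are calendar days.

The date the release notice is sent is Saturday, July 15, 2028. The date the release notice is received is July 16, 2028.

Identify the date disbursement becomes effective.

July 26, 2028

The last day of the objection period: 5 business days after Saturday, July 15, 2028, skipping weekends — Jul 17, Jul 18, Jul 19, Jul 20, Jul 21 — lands on Friday, July 21, 2028.
The date disbursement becomes effective: 5 calendar days after July 21, 2028 is July 26, 2028. July 26, 2028 is a Wednesday, so no roll-forward applies.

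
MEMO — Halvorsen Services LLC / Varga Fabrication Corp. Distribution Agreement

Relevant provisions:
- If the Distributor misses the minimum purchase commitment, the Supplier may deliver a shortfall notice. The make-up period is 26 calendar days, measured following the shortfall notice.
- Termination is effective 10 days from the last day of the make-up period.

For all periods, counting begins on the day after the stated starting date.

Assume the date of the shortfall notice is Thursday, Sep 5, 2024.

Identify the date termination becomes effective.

Oct 11, 2024

The last day of the make-up period: 26 calendar days after Sep 5, 2024 is Oct 1, 2024.
The date termination becomes effective: 10 calendar days after Oct 1, 2024 is Oct 11, 2024.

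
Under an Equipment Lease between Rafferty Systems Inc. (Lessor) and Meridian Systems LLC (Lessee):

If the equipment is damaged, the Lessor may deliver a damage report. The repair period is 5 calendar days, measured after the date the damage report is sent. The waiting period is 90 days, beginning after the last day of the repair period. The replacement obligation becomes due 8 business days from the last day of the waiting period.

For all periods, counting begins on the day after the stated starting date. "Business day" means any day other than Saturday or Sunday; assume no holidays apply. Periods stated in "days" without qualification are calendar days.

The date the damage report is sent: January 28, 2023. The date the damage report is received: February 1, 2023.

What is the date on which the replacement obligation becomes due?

May 15, 2023

The last day of the repair period: 5 calendar days after January 28, 2023 is February 2, 2023.
Adding 90 calendar days to February 2, 2023 gives May 3, 2023, which is the last day of the waiting period.
The date on which the replacement obligation becomes due: counting 8 business days from Wednesday, May 3, 2023 (May 4, May 5, May 8, May 9, May 10, May 11, May 12, May 15, skipping weekends) reaches Monday, May 15, 2023.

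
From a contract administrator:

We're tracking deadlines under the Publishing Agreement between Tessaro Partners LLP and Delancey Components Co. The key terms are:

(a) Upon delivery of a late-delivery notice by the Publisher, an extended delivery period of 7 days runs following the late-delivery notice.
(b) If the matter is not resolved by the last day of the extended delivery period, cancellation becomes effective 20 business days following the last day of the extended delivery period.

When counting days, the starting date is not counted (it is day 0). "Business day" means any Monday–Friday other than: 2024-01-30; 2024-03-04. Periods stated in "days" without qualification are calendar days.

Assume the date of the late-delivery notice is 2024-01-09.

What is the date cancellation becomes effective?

2024-02-14

The last day of the extended delivery period: 7 calendar days after 2024-01-09 is 2024-01-16.
From Tuesday, 2024-01-16, 20 business days (Jan 17, Jan 18, Jan 19, Jan 22, …, Feb 12, Feb 13, Feb 14, skipping weekends and the listed holiday on Jan 30) brings us to Wednesday, 2024-02-14, which is the date cancellation becomes effective.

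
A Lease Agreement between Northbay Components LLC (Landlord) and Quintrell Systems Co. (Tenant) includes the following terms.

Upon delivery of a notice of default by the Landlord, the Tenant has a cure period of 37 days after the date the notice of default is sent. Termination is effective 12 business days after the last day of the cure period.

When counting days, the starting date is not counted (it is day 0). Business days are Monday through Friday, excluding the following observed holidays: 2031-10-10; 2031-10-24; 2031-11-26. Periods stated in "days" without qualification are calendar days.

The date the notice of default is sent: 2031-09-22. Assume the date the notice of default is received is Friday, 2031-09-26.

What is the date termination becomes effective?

2031-11-14

The last day of the cure period: 2031-09-22 + 37 days = 2031-10-29.
The date termination becomes effective: counting 12 business days from Wednesday, 2031-10-29 (Oct 30, Oct 31, Nov 3, Nov 4, …, Nov 12, Nov 13, Nov 14, skipping weekends) reaches Friday, 2031-11-14.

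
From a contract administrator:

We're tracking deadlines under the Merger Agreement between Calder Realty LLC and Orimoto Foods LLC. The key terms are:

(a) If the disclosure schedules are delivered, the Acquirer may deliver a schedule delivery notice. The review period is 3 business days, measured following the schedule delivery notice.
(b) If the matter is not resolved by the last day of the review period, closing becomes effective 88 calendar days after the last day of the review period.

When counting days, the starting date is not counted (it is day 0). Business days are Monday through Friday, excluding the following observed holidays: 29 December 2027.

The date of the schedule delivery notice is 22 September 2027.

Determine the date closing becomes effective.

24 December 2027

From Wednesday, 22 September 2027, 3 business days (Sep 23, Sep 24, Sep 27, skipping weekends) brings us to Monday, 27 September 2027, which is the last day of the review period.
Adding 88 calendar days to 27 September 2027 gives 24 December 2027, which is the date closing becomes effective.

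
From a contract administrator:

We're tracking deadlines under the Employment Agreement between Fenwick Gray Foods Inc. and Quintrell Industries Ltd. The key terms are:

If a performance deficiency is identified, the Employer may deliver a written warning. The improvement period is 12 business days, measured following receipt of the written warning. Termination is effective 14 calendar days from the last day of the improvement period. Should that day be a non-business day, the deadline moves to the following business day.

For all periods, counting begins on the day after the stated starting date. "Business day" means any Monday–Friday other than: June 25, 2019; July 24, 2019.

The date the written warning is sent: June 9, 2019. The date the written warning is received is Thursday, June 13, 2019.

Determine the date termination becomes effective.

From Thursday, June 13, 2019, 12 business days (Jun 14, Jun 17, Jun 18, Jun 19, …, Jun 28, Jul 1, Jul 2, skipping weekends and the listed holiday on Jun 25) brings us to Tuesday, July 2, 2019, which is the last day of the improvement period.
The date termination becomes effective: July 2, 2019 + 14 days = July 16, 2019. July 16, 2019 is a Tuesday and is not a listed holiday, so no roll-forward applies.

July 16, 2019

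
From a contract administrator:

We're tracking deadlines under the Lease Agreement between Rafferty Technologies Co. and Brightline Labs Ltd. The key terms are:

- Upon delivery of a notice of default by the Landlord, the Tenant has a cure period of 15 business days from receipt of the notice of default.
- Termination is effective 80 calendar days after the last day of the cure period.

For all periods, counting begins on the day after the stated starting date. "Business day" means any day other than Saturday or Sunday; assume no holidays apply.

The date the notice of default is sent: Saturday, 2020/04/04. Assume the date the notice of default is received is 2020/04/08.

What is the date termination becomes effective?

The last day of the cure period: 15 business days after Wednesday, 2020/04/08, skipping weekends — Apr 9, Apr 10, Apr 13, Apr 14, …, Apr 27, Apr 28, Apr 29 — lands on Wednesday, 2020/04/29.
Adding 80 calendar days to 2020/04/29 gives 2020/07/18, which is the date termination becomes effective.

2020/07/18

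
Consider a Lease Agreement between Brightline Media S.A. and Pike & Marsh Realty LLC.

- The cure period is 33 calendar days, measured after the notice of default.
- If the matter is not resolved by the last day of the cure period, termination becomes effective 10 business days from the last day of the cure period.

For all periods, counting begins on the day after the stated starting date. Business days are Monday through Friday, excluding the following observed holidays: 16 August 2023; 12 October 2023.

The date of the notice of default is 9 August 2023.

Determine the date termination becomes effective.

25 September 2023

Adding 33 calendar days to 9 August 2023 gives 11 September 2023, which is the last day of the cure period.
The date termination becomes effective: 10 business days after Monday, 11 September 2023, skipping weekends — Sep 12, Sep 13, Sep 14, Sep 15, Sep 18, Sep 19, Sep 20, Sep 21, Sep 22, Sep 25 — lands on Monday, 25 September 2023.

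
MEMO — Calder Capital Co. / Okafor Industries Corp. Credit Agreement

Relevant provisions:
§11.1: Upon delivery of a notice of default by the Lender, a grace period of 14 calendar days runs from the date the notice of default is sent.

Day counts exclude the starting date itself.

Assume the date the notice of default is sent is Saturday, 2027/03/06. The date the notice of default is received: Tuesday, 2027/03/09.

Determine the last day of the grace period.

2027/03/20

The last day of the grace period: 14 calendar days after 2027/03/06 is 2027/03/20.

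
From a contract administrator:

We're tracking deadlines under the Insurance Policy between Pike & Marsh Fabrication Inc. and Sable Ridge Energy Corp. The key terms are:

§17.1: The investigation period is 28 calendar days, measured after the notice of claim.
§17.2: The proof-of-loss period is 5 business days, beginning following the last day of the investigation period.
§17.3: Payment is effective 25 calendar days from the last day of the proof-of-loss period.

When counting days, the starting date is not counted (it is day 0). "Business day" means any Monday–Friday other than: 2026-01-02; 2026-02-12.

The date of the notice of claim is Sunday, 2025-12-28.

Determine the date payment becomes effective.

2026-02-24

The last day of the investigation period: 2025-12-28 + 28 days = 2026-01-25.
The last day of the proof-of-loss period: 5 business days after Sunday, 2026-01-25, skipping weekends — Jan 26, Jan 27, Jan 28, Jan 29, Jan 30 — lands on Friday, 2026-01-30.
Adding 25 calendar days to 2026-01-30 gives 2026-02-24, which is the date payment becomes effective.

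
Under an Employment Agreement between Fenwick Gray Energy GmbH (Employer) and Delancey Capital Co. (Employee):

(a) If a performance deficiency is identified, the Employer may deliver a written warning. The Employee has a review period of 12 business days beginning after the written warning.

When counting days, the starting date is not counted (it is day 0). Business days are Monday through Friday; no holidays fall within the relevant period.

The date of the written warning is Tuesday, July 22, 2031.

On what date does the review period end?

August 7, 2031

The last day of the review period: counting 12 business days from Tuesday, July 22, 2031 (Jul 23, Jul 24, Jul 25, Jul 28, …, Aug 5, Aug 6, Aug 7, skipping weekends) reaches Thursday, August 7, 2031.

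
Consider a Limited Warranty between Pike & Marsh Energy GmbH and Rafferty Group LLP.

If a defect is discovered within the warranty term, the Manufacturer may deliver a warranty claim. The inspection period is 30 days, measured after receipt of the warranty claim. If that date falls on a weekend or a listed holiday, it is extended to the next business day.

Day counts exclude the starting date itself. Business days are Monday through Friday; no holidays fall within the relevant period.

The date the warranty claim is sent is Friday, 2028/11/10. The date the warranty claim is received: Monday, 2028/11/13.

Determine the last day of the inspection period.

The last day of the inspection period: 30 calendar days after 2028/11/13 is 2028/12/13. 2028/12/13 is a Wednesday, so no roll-forward applies.

2028/12/13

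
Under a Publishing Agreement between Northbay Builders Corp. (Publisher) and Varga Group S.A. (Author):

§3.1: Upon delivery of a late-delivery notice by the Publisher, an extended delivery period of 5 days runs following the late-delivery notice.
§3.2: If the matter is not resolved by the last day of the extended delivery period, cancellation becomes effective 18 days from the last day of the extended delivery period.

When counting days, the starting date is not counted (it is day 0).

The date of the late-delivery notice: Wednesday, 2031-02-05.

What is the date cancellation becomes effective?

2031-02-28

The last day of the extended delivery period: 5 calendar days after 2031-02-05 is 2031-02-10.
The date cancellation becomes effective: 2031-02-10 + 18 days = 2031-02-28.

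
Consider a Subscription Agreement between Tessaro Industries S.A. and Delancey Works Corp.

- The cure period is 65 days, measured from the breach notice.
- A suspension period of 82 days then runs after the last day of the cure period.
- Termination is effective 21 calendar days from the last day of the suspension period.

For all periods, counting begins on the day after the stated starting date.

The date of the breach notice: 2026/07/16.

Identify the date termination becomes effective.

Adding 65 calendar days to 2026/07/16 gives 2026/09/19, which is the last day of the cure period.
The last day of the suspension period: 82 calendar days after 2026/09/19 is 2026/12/10.
Adding 21 calendar days to 2026/12/10 gives 2026/12/31, which is the date termination becomes effective.

2026/12/31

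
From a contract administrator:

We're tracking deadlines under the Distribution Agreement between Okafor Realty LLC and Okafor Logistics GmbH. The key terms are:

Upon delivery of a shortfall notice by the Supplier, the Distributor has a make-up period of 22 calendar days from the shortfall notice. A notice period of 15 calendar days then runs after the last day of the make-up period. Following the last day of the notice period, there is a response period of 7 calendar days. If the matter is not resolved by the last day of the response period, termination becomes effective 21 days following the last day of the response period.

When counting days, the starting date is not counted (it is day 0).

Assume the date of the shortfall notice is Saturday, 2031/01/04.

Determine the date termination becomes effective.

2031/03/10

The last day of the make-up period: 22 calendar days after 2031/01/04 is 2031/01/26.
The last day of the notice period: 15 calendar days after 2031/01/26 is 2031/02/10.
The last day of the response period: 7 calendar days after 2031/02/10 is 2031/02/17.
Adding 21 calendar days to 2031/02/17 gives 2031/03/10, which is the date termination becomes effective.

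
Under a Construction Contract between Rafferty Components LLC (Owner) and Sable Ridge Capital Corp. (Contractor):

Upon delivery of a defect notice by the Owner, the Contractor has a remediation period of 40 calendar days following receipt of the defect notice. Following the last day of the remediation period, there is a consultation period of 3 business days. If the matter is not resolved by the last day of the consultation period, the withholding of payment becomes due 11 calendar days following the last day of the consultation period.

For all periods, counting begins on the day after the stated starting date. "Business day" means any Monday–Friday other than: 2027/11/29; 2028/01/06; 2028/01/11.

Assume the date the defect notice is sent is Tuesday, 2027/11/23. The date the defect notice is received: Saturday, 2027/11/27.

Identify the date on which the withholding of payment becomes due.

Adding 40 calendar days to 2027/11/27 gives 2028/01/06, which is the last day of the remediation period.
The last day of the consultation period: counting 3 business days from Thursday, 2028/01/06 (Jan 7, Jan 10, Jan 12, skipping weekends and the listed holiday on Jan 11) reaches Wednesday, 2028/01/12.
The date on which the withholding of payment becomes due: 11 calendar days after 2028/01/12 is 2028/01/23.

2028/01/23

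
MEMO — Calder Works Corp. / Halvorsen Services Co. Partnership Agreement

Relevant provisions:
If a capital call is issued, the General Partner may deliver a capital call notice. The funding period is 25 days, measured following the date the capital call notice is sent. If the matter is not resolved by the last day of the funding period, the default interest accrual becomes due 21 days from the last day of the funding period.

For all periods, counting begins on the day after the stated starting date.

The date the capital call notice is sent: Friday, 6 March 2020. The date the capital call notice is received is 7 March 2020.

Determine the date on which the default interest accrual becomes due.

The last day of the funding period: 25 calendar days after 6 March 2020 is 31 March 2020.
The date on which the default interest accrual becomes due: 21 calendar days after 31 March 2020 is 21 April 2020.

21 April 2020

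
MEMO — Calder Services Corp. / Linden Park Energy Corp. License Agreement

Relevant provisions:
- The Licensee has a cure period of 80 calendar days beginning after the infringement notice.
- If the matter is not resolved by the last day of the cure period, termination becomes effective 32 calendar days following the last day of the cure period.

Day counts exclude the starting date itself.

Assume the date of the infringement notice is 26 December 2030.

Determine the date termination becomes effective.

The last day of the cure period: 80 calendar days after 26 December 2030 is 16 March 2031.
The date termination becomes effective: 32 calendar days after 16 March 2031 is 17 April 2031.

17 April 2031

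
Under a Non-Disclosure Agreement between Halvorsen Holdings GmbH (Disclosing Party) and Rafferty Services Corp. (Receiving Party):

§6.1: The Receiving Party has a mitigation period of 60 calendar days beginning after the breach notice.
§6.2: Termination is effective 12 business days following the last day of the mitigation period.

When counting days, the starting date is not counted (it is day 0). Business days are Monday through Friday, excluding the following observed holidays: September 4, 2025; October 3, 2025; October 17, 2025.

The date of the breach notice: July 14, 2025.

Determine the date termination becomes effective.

Adding 60 calendar days to July 14, 2025 gives September 12, 2025, which is the last day of the mitigation period.
The date termination becomes effective: counting 12 business days from Friday, September 12, 2025 (Sep 15, Sep 16, Sep 17, Sep 18, …, Sep 26, Sep 29, Sep 30, skipping weekends) reaches Tuesday, September 30, 2025.

September 30, 2025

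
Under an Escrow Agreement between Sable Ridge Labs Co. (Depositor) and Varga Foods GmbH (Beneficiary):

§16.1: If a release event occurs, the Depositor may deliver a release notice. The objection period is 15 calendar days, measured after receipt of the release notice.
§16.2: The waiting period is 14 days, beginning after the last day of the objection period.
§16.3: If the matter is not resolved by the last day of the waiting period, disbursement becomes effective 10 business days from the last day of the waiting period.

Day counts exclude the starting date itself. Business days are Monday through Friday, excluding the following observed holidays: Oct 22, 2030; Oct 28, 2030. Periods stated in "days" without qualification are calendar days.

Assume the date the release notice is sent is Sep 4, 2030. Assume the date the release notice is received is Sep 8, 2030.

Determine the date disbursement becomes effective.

Adding 15 calendar days to Sep 8, 2030 gives Sep 23, 2030, which is the last day of the objection period.
The last day of the waiting period: 14 calendar days after Sep 23, 2030 is Oct 7, 2030.
The date disbursement becomes effective: 10 business days after Monday, Oct 7, 2030, skipping weekends — Oct 8, Oct 9, Oct 10, Oct 11, Oct 14, Oct 15, Oct 16, Oct 17, Oct 18, Oct 21 — lands on Monday, Oct 21, 2030.

Oct 21, 2030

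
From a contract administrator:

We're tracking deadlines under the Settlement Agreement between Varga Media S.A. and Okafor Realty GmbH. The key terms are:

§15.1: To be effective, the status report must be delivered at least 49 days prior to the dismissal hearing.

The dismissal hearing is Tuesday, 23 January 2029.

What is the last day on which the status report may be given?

5 December 2028

Counting back 49 calendar days from 23 January 2029 gives 5 December 2028.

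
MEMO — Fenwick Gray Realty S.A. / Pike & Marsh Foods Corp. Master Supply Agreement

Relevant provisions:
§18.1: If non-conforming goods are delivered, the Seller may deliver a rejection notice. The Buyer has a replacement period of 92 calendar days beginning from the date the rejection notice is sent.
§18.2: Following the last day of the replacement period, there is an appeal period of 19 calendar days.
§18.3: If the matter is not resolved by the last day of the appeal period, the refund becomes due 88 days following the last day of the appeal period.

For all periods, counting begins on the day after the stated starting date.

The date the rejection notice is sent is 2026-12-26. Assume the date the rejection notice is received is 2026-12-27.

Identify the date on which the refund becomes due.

The last day of the replacement period: 92 calendar days after 2026-12-26 is 2027-03-28.
The last day of the appeal period: 2027-03-28 + 19 days = 2027-04-16.
The date on which the refund becomes due: 88 calendar days after 2027-04-16 is 2027-07-13.

2027-07-13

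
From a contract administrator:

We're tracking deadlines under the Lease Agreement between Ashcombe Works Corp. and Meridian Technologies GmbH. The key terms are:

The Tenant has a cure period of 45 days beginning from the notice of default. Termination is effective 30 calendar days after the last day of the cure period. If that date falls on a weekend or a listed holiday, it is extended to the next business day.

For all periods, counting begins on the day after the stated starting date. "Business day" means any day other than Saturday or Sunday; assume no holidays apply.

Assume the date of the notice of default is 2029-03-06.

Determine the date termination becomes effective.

2029-05-21

The last day of the cure period: 45 calendar days after 2029-03-06 is 2029-04-20.
Adding 30 calendar days to 2029-04-20 gives 2029-05-20, which is the date termination becomes effective. That falls on a Sunday, so it rolls to the next business day, Monday, 2029-05-21.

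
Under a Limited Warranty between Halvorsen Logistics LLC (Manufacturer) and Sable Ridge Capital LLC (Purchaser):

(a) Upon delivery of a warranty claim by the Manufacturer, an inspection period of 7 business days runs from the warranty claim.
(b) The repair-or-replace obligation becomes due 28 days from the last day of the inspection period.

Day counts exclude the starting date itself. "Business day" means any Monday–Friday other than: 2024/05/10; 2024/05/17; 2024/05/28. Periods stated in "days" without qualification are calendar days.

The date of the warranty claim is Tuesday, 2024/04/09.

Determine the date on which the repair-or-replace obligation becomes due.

2024/05/16

The last day of the inspection period: 7 business days after Tuesday, 2024/04/09, skipping weekends — Apr 10, Apr 11, Apr 12, Apr 15, Apr 16, Apr 17, Apr 18 — lands on Thursday, 2024/04/18.
The date on which the repair-or-replace obligation becomes due: 2024/04/18 + 28 days = 2024/05/16.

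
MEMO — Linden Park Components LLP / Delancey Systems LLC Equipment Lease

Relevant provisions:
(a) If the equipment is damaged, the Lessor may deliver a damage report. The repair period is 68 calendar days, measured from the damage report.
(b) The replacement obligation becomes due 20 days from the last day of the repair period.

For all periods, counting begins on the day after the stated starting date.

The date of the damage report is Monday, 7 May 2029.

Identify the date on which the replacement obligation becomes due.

3 August 2029

The last day of the repair period: 68 calendar days after 7 May 2029 is 14 July 2029.
The date on which the replacement obligation becomes due: 20 calendar days after 14 July 2029 is 3 August 2029.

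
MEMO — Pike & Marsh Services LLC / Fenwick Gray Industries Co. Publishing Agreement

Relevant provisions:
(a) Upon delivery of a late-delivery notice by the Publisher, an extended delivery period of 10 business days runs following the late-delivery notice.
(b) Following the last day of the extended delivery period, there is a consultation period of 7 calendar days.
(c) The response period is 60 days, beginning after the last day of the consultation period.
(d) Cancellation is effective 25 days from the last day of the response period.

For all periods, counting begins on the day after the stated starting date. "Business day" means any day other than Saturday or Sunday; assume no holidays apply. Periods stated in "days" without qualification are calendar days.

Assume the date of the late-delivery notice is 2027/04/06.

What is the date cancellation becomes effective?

The last day of the extended delivery period: 10 business days after Tuesday, 2027/04/06, skipping weekends — Apr 7, Apr 8, Apr 9, Apr 12, Apr 13, Apr 14, Apr 15, Apr 16, Apr 19, Apr 20 — lands on Tuesday, 2027/04/20.
The last day of the consultation period: 2027/04/20 + 7 days = 2027/04/27.
The last day of the response period: 60 calendar days after 2027/04/27 is 2027/06/26.
The date cancellation becomes effective: 2027/06/26 + 25 days = 2027/07/21.

2027/07/21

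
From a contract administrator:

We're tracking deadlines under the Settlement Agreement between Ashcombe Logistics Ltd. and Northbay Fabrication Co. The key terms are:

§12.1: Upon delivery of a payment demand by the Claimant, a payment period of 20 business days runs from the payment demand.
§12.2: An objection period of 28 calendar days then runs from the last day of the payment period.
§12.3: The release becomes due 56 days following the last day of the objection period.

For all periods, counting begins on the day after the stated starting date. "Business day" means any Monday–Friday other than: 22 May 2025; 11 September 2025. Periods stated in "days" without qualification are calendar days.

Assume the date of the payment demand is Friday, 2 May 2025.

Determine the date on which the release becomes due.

25 August 2025

The last day of the payment period: counting 20 business days from Friday, 2 May 2025 (May 5, May 6, May 7, May 8, …, May 29, May 30, Jun 2, skipping weekends and the listed holiday on May 22) reaches Monday, 2 June 2025.
The last day of the objection period: 2 June 2025 + 28 days = 30 June 2025.
The date on which the release becomes due: 56 calendar days after 30 June 2025 is 25 August 2025.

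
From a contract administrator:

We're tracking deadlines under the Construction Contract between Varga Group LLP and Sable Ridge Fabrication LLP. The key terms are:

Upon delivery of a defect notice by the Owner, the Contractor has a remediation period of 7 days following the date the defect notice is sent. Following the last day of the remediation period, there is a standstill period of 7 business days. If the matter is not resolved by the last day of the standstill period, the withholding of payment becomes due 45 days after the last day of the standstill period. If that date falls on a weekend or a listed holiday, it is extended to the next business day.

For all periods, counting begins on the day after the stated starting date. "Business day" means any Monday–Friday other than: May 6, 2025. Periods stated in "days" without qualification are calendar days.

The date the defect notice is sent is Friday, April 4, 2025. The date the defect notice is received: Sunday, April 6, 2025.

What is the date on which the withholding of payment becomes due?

June 6, 2025

The last day of the remediation period: 7 calendar days after April 4, 2025 is April 11, 2025.
From Friday, April 11, 2025, 7 business days (Apr 14, Apr 15, Apr 16, Apr 17, Apr 18, Apr 21, Apr 22, skipping weekends) brings us to Tuesday, April 22, 2025, which is the last day of the standstill period.
Adding 45 calendar days to April 22, 2025 gives June 6, 2025, which is the date on which the withholding of payment becomes due. June 6, 2025 is a Friday and is not a listed holiday, so no roll-forward applies.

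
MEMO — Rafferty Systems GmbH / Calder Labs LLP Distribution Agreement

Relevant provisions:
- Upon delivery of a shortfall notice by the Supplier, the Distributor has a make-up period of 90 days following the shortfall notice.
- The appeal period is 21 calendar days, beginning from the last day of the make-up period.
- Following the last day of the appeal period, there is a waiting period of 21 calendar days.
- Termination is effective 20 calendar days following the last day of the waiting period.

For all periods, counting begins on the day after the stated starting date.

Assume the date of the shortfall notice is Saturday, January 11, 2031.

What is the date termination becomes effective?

Adding 90 calendar days to January 11, 2031 gives April 11, 2031, which is the last day of the make-up period.
The last day of the appeal period: 21 calendar days after April 11, 2031 is May 2, 2031.
The last day of the waiting period: 21 calendar days after May 2, 2031 is May 23, 2031.
The date termination becomes effective: May 23, 2031 + 20 days = June 12, 2031.

June 12, 2031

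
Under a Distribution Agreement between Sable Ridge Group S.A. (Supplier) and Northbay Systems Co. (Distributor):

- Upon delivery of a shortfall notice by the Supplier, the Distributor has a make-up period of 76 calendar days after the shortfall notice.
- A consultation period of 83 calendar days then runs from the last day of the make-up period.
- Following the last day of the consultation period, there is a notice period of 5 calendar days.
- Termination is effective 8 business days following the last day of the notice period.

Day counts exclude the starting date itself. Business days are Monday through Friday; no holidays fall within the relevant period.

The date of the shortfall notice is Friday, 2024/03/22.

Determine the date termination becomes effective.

Adding 76 calendar days to 2024/03/22 gives 2024/06/06, which is the last day of the make-up period.
Adding 83 calendar days to 2024/06/06 gives 2024/08/28, which is the last day of the consultation period.
The last day of the notice period: 5 calendar days after 2024/08/28 is 2024/09/02.
The date termination becomes effective: 8 business days after Monday, 2024/09/02, skipping weekends — Sep 3, Sep 4, Sep 5, Sep 6, Sep 9, Sep 10, Sep 11, Sep 12 — lands on Thursday, 2024/09/12.

2024/09/12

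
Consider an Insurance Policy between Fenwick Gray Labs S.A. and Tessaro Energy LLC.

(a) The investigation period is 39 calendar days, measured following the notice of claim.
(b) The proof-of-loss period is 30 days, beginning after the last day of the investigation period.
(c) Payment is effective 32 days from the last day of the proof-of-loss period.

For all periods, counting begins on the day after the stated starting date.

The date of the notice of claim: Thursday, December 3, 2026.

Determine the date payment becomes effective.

Adding 39 calendar days to December 3, 2026 gives January 11, 2027, which is the last day of the investigation period.
Adding 30 calendar days to January 11, 2027 gives February 10, 2027, which is the last day of the proof-of-loss period.
The date payment becomes effective: 32 calendar days after February 10, 2027 is March 14, 2027.

March 14, 2027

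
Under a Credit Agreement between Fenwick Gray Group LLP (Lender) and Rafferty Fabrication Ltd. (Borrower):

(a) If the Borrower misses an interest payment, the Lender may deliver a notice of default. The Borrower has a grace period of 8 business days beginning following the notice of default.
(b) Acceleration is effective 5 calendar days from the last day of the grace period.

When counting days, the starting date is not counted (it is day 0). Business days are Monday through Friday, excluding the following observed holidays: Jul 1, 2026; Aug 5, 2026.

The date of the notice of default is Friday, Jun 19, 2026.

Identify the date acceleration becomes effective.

Jul 7, 2026

The last day of the grace period: 8 business days after Friday, Jun 19, 2026, skipping weekends and the listed holiday on Jul 1 — Jun 22, Jun 23, Jun 24, Jun 25, Jun 26, Jun 29, Jun 30, Jul 2 — lands on Thursday, Jul 2, 2026.
The date acceleration becomes effective: Jul 2, 2026 + 5 days = Jul 7, 2026.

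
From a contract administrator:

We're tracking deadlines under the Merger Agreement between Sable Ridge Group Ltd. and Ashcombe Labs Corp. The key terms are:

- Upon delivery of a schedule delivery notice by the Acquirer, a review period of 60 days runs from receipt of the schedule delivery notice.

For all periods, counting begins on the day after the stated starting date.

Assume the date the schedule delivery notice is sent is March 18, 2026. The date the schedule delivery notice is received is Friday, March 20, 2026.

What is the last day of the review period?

The last day of the review period: March 20, 2026 + 60 days = May 19, 2026.

May 19, 2026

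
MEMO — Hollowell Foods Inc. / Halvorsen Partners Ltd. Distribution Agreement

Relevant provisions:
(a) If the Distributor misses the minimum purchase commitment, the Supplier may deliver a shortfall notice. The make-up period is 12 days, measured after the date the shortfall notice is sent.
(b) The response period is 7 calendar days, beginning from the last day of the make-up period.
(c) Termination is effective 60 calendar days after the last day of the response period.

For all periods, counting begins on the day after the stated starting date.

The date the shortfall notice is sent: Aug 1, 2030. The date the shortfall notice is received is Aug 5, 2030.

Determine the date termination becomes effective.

The last day of the make-up period: 12 calendar days after Aug 1, 2030 is Aug 13, 2030.
Adding 7 calendar days to Aug 13, 2030 gives Aug 20, 2030, which is the last day of the response period.
Adding 60 calendar days to Aug 20, 2030 gives Oct 19, 2030, which is the date termination becomes effective.

Oct 19, 2030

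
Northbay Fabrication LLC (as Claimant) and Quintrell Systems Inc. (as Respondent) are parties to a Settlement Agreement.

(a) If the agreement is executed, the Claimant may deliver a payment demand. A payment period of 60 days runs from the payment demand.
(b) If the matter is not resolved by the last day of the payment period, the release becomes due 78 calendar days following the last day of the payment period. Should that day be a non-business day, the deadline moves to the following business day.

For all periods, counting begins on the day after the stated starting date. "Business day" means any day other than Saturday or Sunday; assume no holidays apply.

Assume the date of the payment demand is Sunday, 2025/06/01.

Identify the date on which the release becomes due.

The last day of the payment period: 60 calendar days after 2025/06/01 is 2025/07/31.
The date on which the release becomes due: 78 calendar days after 2025/07/31 is 2025/10/17. 2025/10/17 is a Friday, so no roll-forward applies.

2025/10/17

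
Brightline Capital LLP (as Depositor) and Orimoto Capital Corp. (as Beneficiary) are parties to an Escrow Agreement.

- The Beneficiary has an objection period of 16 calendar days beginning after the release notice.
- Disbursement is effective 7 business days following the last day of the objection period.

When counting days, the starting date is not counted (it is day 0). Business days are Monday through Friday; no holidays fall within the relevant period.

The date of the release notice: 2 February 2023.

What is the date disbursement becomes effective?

28 February 2023

The last day of the objection period: 16 calendar days after 2 February 2023 is 18 February 2023.
The date disbursement becomes effective: 7 business days after Saturday, 18 February 2023, skipping weekends — Feb 20, Feb 21, Feb 22, Feb 23, Feb 24, Feb 27, Feb 28 — lands on Tuesday, 28 February 2023.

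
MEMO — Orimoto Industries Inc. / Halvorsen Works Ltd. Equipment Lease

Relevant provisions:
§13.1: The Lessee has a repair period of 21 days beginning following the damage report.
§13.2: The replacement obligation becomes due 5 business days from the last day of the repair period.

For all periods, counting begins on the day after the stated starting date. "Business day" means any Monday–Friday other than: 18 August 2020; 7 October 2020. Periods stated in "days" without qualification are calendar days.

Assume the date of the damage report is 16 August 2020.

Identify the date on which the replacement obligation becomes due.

Adding 21 calendar days to 16 August 2020 gives 6 September 2020, which is the last day of the repair period.
From Sunday, 6 September 2020, 5 business days (Sep 7, Sep 8, Sep 9, Sep 10, Sep 11, skipping weekends) brings us to Friday, 11 September 2020, which is the date on which the replacement obligation becomes due.

11 September 2020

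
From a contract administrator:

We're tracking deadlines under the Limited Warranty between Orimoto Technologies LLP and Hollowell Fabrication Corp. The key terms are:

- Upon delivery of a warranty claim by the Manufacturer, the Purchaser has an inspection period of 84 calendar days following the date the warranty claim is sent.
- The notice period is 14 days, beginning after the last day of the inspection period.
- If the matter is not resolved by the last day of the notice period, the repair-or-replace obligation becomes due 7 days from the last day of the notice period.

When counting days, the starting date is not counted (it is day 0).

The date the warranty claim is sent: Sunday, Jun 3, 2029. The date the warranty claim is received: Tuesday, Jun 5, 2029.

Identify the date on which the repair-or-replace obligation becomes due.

Sep 16, 2029

Adding 84 calendar days to Jun 3, 2029 gives Aug 26, 2029, which is the last day of the inspection period.
Adding 14 calendar days to Aug 26, 2029 gives Sep 9, 2029, which is the last day of the notice period.
The date on which the repair-or-replace obligation becomes due: 7 calendar days after Sep 9, 2029 is Sep 16, 2029.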